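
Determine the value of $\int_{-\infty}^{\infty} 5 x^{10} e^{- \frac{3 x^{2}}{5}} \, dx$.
$\frac{546875 \sqrt{15} \sqrt{\pi}}{864}$

Begin with the known integral
$$J(a) = \int_{-\infty}^{\infty} 5 e^{- a x^{2}} \, dx = \frac{5 \sqrt{\pi}}{\sqrt{a}}.$$

Differentiating under the integral sign brings down a factor of $(-x^2)$:
$$\frac{dJ}{da} = \int_{-\infty}^{\infty} - 5 x^{2} e^{- a x^{2}} \, dx = - \frac{5 \sqrt{\pi}}{2 a^{\frac{3}{2}}}.$$

Repeating $5$ times in total — each differentiation brings down another $(-x^2)$ — gives
$$\frac{d^{5}J}{da^{5}} = \int_{-\infty}^{\infty} - 5 x^{10} e^{- a x^{2}} \, dx = - \frac{4725 \sqrt{\pi}}{32 a^{\frac{11}{2}}},$$
and the integrand here is $(-1)^{5}$ times the target integrand, so $I = (-1)^{5}\,\frac{d^{5}J}{da^{5}} = \frac{4725 \sqrt{\pi}}{32 a^{\frac{11}{2}}}$.

Setting $a = \frac{3}{5}$:
$$I = \frac{546875 \sqrt{15} \sqrt{\pi}}{864}.$$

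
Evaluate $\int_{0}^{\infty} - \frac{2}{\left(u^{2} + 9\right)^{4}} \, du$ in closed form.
$- \frac{5 \pi}{34992}$

Recall the elementary integral
$$J(a) = \int_{0}^{\infty} - \frac{2}{a^{2} + u^{2}} \, du = - \frac{\pi}{a}.$$

Differentiating under the integral sign with respect to $a$,
$$\frac{dJ}{da} = \int_{0}^{\infty} \frac{4 a}{\left(a^{2} + u^{2}\right)^{2}} \, du = \frac{\pi}{a^{2}},$$
so $\int_{0}^{\infty} - \frac{2}{\left(a^{2} + u^{2}\right)^{2}} \, du = - \frac{\pi}{2 a^{3}}$.

Repeating — each differentiation of $1/(u^2+a^2)^j$ produces $-2ja/(u^2+a^2)^{j+1}$ — and dividing through by $-2ja$ at each step yields, after $3$ differentiations in total,
$$\int_{0}^{\infty} - \frac{2}{\left(a^{2} + u^{2}\right)^{4}} \, du = - \frac{5 \pi}{16 a^{7}}.$$

Setting $a = 3$:
$$I = - \frac{5 \pi}{34992}.$$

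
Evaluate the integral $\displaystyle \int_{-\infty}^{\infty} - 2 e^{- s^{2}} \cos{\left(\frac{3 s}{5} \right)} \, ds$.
$- \frac{2 \sqrt{\pi}}{e^{\frac{9}{100}}}$

Treat the cosine frequency as a parameter and define $I(b) = \int_{-\infty}^{\infty} - 2 e^{- s^{2}} \cos{\left(b s \right)} \, ds$.

Differentiating under the integral sign,
$$I'(b) = \int_{-\infty}^{\infty} 2 s e^{- s^{2}} \sin{\left(b s \right)} \, ds.$$

Integrate $\int_{-\infty}^{\infty} s \sin(b s)\, e^{- s^{2}}\, ds$ by parts with $u = \sin(b s)$ and $dv = s\, e^{- s^{2}}\, ds$, giving $v = - \frac{e^{- s^{2}}}{2}$. The boundary term vanishes and
$$\int_{-\infty}^{\infty} s \sin(b s)\, e^{- s^{2}}\, ds = \frac{b}{2} \int_{-\infty}^{\infty} \cos(b s)\, e^{- s^{2}}\, ds,$$
so $I'(b) = - \frac{b}{2}\, I(b)$.

This is a separable first-order ODE; solving with the initial condition $I(0) = \int_{-\infty}^{\infty} - 2 e^{- s^{2}}\,ds = - 2 \sqrt{\pi}$ gives
$$I(b) = - 2 \sqrt{\pi} e^{- \frac{b^{2}}{4}}.$$

Setting $b = \frac{3}{5}$:
$$I = - \frac{2 \sqrt{\pi}}{e^{\frac{9}{100}}}.$$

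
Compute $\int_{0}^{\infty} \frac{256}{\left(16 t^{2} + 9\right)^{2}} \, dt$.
$\frac{16 \pi}{27}$

Begin with the known result
$$J(a) = \int_{0}^{\infty} \frac{1}{a^{2} + t^{2}} \, dt = \frac{\pi}{2 a}.$$

Differentiating under the integral sign with respect to $a$,
$$\frac{dJ}{da} = \int_{0}^{\infty} - \frac{2 a}{\left(a^{2} + t^{2}\right)^{2}} \, dt = - \frac{\pi}{2 a^{2}},$$
so $\int_{0}^{\infty} \frac{1}{\left(a^{2} + t^{2}\right)^{2}} \, dt = \frac{\pi}{4 a^{3}}$.

Setting $a = \frac{3}{4}$:
$$I = \frac{16 \pi}{27}.$$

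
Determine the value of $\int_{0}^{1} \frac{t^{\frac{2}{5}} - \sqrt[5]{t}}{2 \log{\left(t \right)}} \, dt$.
$- \frac{\log{\left(6 \right)}}{2} + \frac{\log{\left(7 \right)}}{2}$

Replace the exponent $\frac{1}{5}$ by a parameter $a$: let $I(a) = \int_{0}^{1} \frac{t^{\frac{2}{5}} - t^{a}}{2 \log{\left(t \right)}} \, dt$.

Since $\dfrac{\partial}{\partial a}\,t^{a} = t^{a} \ln t$, the $\ln t$ in the denominator cancels and
$$\frac{dI}{da} = \int_{0}^{1} - \frac{1}{2} t^{a} \, dt = - \frac{1}{2} \left[\frac{t^{a+1}}{a+1}\right]_0^1 = - \frac{1}{2 a + 2}.$$

Integrating with respect to $a$ gives $I(a) = - \frac{\log{\left(a + 1 \right)}}{2} - \frac{\log{\left(5 \right)}}{2} + \frac{\log{\left(7 \right)}}{2} + C$.

At $a = \frac{2}{5}$ the integrand is identically $0$, so $I(\frac{2}{5}) = 0$. The closed form gives $0$, hence $C = 0$.

Setting $a = \frac{1}{5}$:
$$I = - \frac{\log{\left(6 \right)}}{2} + \frac{\log{\left(7 \right)}}{2}.$$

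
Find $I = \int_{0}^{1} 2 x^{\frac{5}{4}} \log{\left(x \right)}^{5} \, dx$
$- \frac{327680}{177147}$

Start from the elementary integral
$$J(a) = \int_{0}^{1} 2 x^{a} \, dx = \frac{2}{a + 1}.$$

Differentiating under the integral sign brings down a factor of $\ln x$:
$$\frac{dJ}{da} = \int_{0}^{1} 2 x^{a} \log{\left(x \right)} \, dx = - \frac{2}{\left(a + 1\right)^{2}}.$$

Repeating $5$ times in total — each differentiation brings down another $\ln x$ — gives
$$\frac{d^{5}J}{da^{5}} = \int_{0}^{1} 2 x^{a} \log{\left(x \right)}^{5} \, dx = - \frac{240}{\left(a + 1\right)^{6}},$$
and the integrand here is exactly the target integrand, so $I = - \frac{240}{\left(a + 1\right)^{6}}$.

Setting $a = \frac{5}{4}$:
$$I = - \frac{327680}{177147}.$$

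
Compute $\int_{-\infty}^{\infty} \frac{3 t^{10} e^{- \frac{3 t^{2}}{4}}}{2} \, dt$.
$\frac{1120 \sqrt{3} \sqrt{\pi}}{9}$

Consider the simpler parametrised integral
$$J(a) = \int_{-\infty}^{\infty} \frac{3 e^{- a t^{2}}}{2} \, dt = \frac{3 \sqrt{\pi}}{2 \sqrt{a}}.$$

Differentiating under the integral sign brings down a factor of $(-t^2)$:
$$\frac{dJ}{da} = \int_{-\infty}^{\infty} - \frac{3 t^{2} e^{- a t^{2}}}{2} \, dt = - \frac{3 \sqrt{\pi}}{4 a^{\frac{3}{2}}}.$$

Repeating $5$ times in total — each differentiation brings down another $(-t^2)$ — gives
$$\frac{d^{5}J}{da^{5}} = \int_{-\infty}^{\infty} - \frac{3 t^{10} e^{- a t^{2}}}{2} \, dt = - \frac{2835 \sqrt{\pi}}{64 a^{\frac{11}{2}}},$$
and the integrand here is $(-1)^{5}$ times the target integrand, so $I = (-1)^{5}\,\frac{d^{5}J}{da^{5}} = \frac{2835 \sqrt{\pi}}{64 a^{\frac{11}{2}}}$.

Setting $a = \frac{3}{4}$:
$$I = \frac{1120 \sqrt{3} \sqrt{\pi}}{9}.$$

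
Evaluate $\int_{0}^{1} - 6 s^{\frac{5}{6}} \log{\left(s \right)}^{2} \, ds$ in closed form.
$- \frac{2592}{1331}$

Consider the simpler parametrised integral
$$J(a) = \int_{0}^{1} - 6 s^{a} \, ds = - \frac{6}{a + 1}.$$

Differentiating under the integral sign brings down a factor of $\ln s$:
$$\frac{dJ}{da} = \int_{0}^{1} - 6 s^{a} \log{\left(s \right)} \, ds = \frac{6}{\left(a + 1\right)^{2}}.$$

Repeating twice in total — each differentiation brings down another $\ln s$ — gives
$$\frac{d^{2}J}{da^{2}} = \int_{0}^{1} - 6 s^{a} \log{\left(s \right)}^{2} \, ds = - \frac{12}{\left(a + 1\right)^{3}},$$
and the integrand here is exactly the target integrand, so $I = - \frac{12}{\left(a + 1\right)^{3}}$.

Setting $a = \frac{5}{6}$:
$$I = - \frac{2592}{1331}.$$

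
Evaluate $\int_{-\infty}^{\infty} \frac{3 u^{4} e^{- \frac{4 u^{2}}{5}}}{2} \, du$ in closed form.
$\frac{225 \sqrt{5} \sqrt{\pi}}{256}$

Begin with the known integral
$$J(a) = \int_{-\infty}^{\infty} \frac{3 e^{- a u^{2}}}{2} \, du = \frac{3 \sqrt{\pi}}{2 \sqrt{a}}.$$

Differentiating under the integral sign brings down a factor of $(-u^2)$:
$$\frac{dJ}{da} = \int_{-\infty}^{\infty} - \frac{3 u^{2} e^{- a u^{2}}}{2} \, du = - \frac{3 \sqrt{\pi}}{4 a^{\frac{3}{2}}}.$$

Repeating twice in total — each differentiation brings down another $(-u^2)$ — gives
$$\frac{d^{2}J}{da^{2}} = \int_{-\infty}^{\infty} \frac{3 u^{4} e^{- a u^{2}}}{2} \, du = \frac{9 \sqrt{\pi}}{8 a^{\frac{5}{2}}},$$
and the integrand here is exactly the target integrand, so $I = \frac{9 \sqrt{\pi}}{8 a^{\frac{5}{2}}}$.

Setting $a = \frac{4}{5}$:
$$I = \frac{225 \sqrt{5} \sqrt{\pi}}{256}.$$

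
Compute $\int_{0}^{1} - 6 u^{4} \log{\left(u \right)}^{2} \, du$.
$- \frac{12}{125}$

Consider the simpler parametrised integral
$$J(a) = \int_{0}^{1} - 6 u^{a} \, du = - \frac{6}{a + 1}.$$

Differentiating under the integral sign brings down a factor of $\ln u$:
$$\frac{dJ}{da} = \int_{0}^{1} - 6 u^{a} \log{\left(u \right)} \, du = \frac{6}{\left(a + 1\right)^{2}}.$$

Repeating twice in total — each differentiation brings down another $\ln u$ — gives
$$\frac{d^{2}J}{da^{2}} = \int_{0}^{1} - 6 u^{a} \log{\left(u \right)}^{2} \, du = - \frac{12}{\left(a + 1\right)^{3}},$$
and the integrand here is exactly the target integrand, so $I = - \frac{12}{\left(a + 1\right)^{3}}$.

Setting $a = 4$:
$$I = - \frac{12}{125}.$$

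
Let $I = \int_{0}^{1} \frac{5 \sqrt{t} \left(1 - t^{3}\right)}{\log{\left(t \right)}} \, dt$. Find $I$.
$- \log{\left(243 \right)}$

Consider the one-parameter family: let $I(a) = \int_{0}^{1} \frac{5 \left(\sqrt{t} - t^{a}\right)}{\log{\left(t \right)}} \, dt$.

Since $\dfrac{\partial}{\partial a}\,t^{a} = t^{a} \ln t$, the $\ln t$ in the denominator cancels and
$$\frac{dI}{da} = \int_{0}^{1} -5 t^{a} \, dt = -5 \left[\frac{t^{a+1}}{a+1}\right]_0^1 = - \frac{5}{a + 1}.$$

Integrating with respect to $a$ gives $I(a) = - \log{\left(\frac{32 \left(a + 1\right)^{5}}{243} \right)} + C$.

At $a = \frac{1}{2}$ the integrand is identically $0$, so $I(\frac{1}{2}) = 0$. The closed form gives $0$, hence $C = 0$.

Setting $a = \frac{7}{2}$:
$$I = - \log{\left(243 \right)}.$$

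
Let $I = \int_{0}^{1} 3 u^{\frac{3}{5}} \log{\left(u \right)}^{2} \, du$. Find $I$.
$\frac{375}{256}$

Consider the simpler parametrised integral
$$J(a) = \int_{0}^{1} 3 u^{a} \, du = \frac{3}{a + 1}.$$

Differentiating under the integral sign brings down a factor of $\ln u$:
$$\frac{dJ}{da} = \int_{0}^{1} 3 u^{a} \log{\left(u \right)} \, du = - \frac{3}{\left(a + 1\right)^{2}}.$$

Repeating twice in total — each differentiation brings down another $\ln u$ — gives
$$\frac{d^{2}J}{da^{2}} = \int_{0}^{1} 3 u^{a} \log{\left(u \right)}^{2} \, du = \frac{6}{\left(a + 1\right)^{3}},$$
and the integrand here is exactly the target integrand, so $I = \frac{6}{\left(a + 1\right)^{3}}$.

Setting $a = \frac{3}{5}$:
$$I = \frac{375}{256}.$$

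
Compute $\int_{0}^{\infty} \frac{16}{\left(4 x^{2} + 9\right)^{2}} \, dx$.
$\frac{2 \pi}{27}$

Begin with the known result
$$J(a) = \int_{0}^{\infty} \frac{1}{a^{2} + x^{2}} \, dx = \frac{\pi}{2 a}.$$

Differentiating under the integral sign with respect to $a$,
$$\frac{dJ}{da} = \int_{0}^{\infty} - \frac{2 a}{\left(a^{2} + x^{2}\right)^{2}} \, dx = - \frac{\pi}{2 a^{2}},$$
so $\int_{0}^{\infty} \frac{1}{\left(a^{2} + x^{2}\right)^{2}} \, dx = \frac{\pi}{4 a^{3}}$.

Setting $a = \frac{3}{2}$:
$$I = \frac{2 \pi}{27}.$$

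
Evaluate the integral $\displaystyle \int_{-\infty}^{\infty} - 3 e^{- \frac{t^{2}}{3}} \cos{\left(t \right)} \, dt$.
$- \frac{3 \sqrt{3} \sqrt{\pi}}{e^{\frac{3}{4}}}$

Treat the cosine frequency as a parameter and define $I(b) = \int_{-\infty}^{\infty} - 3 e^{- \frac{t^{2}}{3}} \cos{\left(b t \right)} \, dt$.

Differentiating under the integral sign,
$$I'(b) = \int_{-\infty}^{\infty} 3 t e^{- \frac{t^{2}}{3}} \sin{\left(b t \right)} \, dt.$$

Integrate $\int_{-\infty}^{\infty} t \sin(b t)\, e^{- \frac{t^{2}}{3}}\, dt$ by parts with $u = \sin(b t)$ and $dv = t\, e^{- \frac{t^{2}}{3}}\, dt$, giving $v = - \frac{3 e^{- \frac{t^{2}}{3}}}{2}$. The boundary term vanishes and
$$\int_{-\infty}^{\infty} t \sin(b t)\, e^{- \frac{t^{2}}{3}}\, dt = \frac{3 b}{2} \int_{-\infty}^{\infty} \cos(b t)\, e^{- \frac{t^{2}}{3}}\, dt,$$
so $I'(b) = - \frac{3 b}{2}\, I(b)$.

This is a separable first-order ODE; solving with the initial condition $I(0) = \int_{-\infty}^{\infty} - 3 e^{- \frac{t^{2}}{3}}\,dt = - 3 \sqrt{3} \sqrt{\pi}$ gives
$$I(b) = - 3 \sqrt{3} \sqrt{\pi} e^{- \frac{3 b^{2}}{4}}.$$

Setting $b = 1$:
$$I = - \frac{3 \sqrt{3} \sqrt{\pi}}{e^{\frac{3}{4}}}.$$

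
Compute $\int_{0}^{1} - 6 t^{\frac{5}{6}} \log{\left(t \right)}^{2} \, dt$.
$- \frac{2592}{1331}$

Consider the simpler parametrised integral
$$J(a) = \int_{0}^{1} - 6 t^{a} \, dt = - \frac{6}{a + 1}.$$

Differentiating under the integral sign brings down a factor of $\ln t$:
$$\frac{dJ}{da} = \int_{0}^{1} - 6 t^{a} \log{\left(t \right)} \, dt = \frac{6}{\left(a + 1\right)^{2}}.$$

Repeating twice in total — each differentiation brings down another $\ln t$ — gives
$$\frac{d^{2}J}{da^{2}} = \int_{0}^{1} - 6 t^{a} \log{\left(t \right)}^{2} \, dt = - \frac{12}{\left(a + 1\right)^{3}},$$
and the integrand here is exactly the target integrand, so $I = - \frac{12}{\left(a + 1\right)^{3}}$.

Setting $a = \frac{5}{6}$:
$$I = - \frac{2592}{1331}.$$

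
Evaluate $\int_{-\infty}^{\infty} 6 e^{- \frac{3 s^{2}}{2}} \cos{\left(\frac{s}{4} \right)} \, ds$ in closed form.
$\frac{2 \sqrt{6} \sqrt{\pi}}{e^{\frac{1}{96}}}$

Define $I(b) = \int_{-\infty}^{\infty} 6 e^{- \frac{3 s^{2}}{2}} \cos{\left(b s \right)} \, ds$.

Differentiating under the integral sign,
$$I'(b) = \int_{-\infty}^{\infty} - 6 s e^{- \frac{3 s^{2}}{2}} \sin{\left(b s \right)} \, ds.$$

Integrate $\int_{-\infty}^{\infty} s \sin(b s)\, e^{- \frac{3 s^{2}}{2}}\, ds$ by parts with $u = \sin(b s)$ and $dv = s\, e^{- \frac{3 s^{2}}{2}}\, ds$, giving $v = - \frac{e^{- \frac{3 s^{2}}{2}}}{3}$. The boundary term vanishes and
$$\int_{-\infty}^{\infty} s \sin(b s)\, e^{- \frac{3 s^{2}}{2}}\, ds = \frac{b}{3} \int_{-\infty}^{\infty} \cos(b s)\, e^{- \frac{3 s^{2}}{2}}\, ds,$$
so $I'(b) = - \frac{b}{3}\, I(b)$.

This is a separable first-order ODE; solving with the initial condition $I(0) = \int_{-\infty}^{\infty} 6 e^{- \frac{3 s^{2}}{2}}\,ds = 2 \sqrt{6} \sqrt{\pi}$ gives
$$I(b) = 2 \sqrt{6} \sqrt{\pi} e^{- \frac{b^{2}}{6}}.$$

Setting $b = \frac{1}{4}$:
$$I = \frac{2 \sqrt{6} \sqrt{\pi}}{e^{\frac{1}{96}}}.$$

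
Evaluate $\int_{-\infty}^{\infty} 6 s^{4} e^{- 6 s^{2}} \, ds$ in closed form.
$\frac{\sqrt{6} \sqrt{\pi}}{48}$

Begin with the known integral
$$J(a) = \int_{-\infty}^{\infty} 6 e^{- a s^{2}} \, ds = \frac{6 \sqrt{\pi}}{\sqrt{a}}.$$

Differentiating under the integral sign brings down a factor of $(-s^2)$:
$$\frac{dJ}{da} = \int_{-\infty}^{\infty} - 6 s^{2} e^{- a s^{2}} \, ds = - \frac{3 \sqrt{\pi}}{a^{\frac{3}{2}}}.$$

Repeating twice in total — each differentiation brings down another $(-s^2)$ — gives
$$\frac{d^{2}J}{da^{2}} = \int_{-\infty}^{\infty} 6 s^{4} e^{- a s^{2}} \, ds = \frac{9 \sqrt{\pi}}{2 a^{\frac{5}{2}}},$$
and the integrand here is exactly the target integrand, so $I = \frac{9 \sqrt{\pi}}{2 a^{\frac{5}{2}}}$.

Setting $a = 6$:
$$I = \frac{\sqrt{6} \sqrt{\pi}}{48}.$$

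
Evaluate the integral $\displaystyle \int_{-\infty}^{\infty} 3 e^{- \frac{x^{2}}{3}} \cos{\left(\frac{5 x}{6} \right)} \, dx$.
$\frac{3 \sqrt{3} \sqrt{\pi}}{e^{\frac{25}{48}}}$

Let $b$ denote the cosine frequency and define $I(b) = \int_{-\infty}^{\infty} 3 e^{- \frac{x^{2}}{3}} \cos{\left(b x \right)} \, dx$.

Differentiating under the integral sign,
$$I'(b) = \int_{-\infty}^{\infty} - 3 x e^{- \frac{x^{2}}{3}} \sin{\left(b x \right)} \, dx.$$

Integrate $\int_{-\infty}^{\infty} x \sin(b x)\, e^{- \frac{x^{2}}{3}}\, dx$ by parts with $u = \sin(b x)$ and $dv = x\, e^{- \frac{x^{2}}{3}}\, dx$, giving $v = - \frac{3 e^{- \frac{x^{2}}{3}}}{2}$. The boundary term vanishes and
$$\int_{-\infty}^{\infty} x \sin(b x)\, e^{- \frac{x^{2}}{3}}\, dx = \frac{3 b}{2} \int_{-\infty}^{\infty} \cos(b x)\, e^{- \frac{x^{2}}{3}}\, dx,$$
so $I'(b) = - \frac{3 b}{2}\, I(b)$.

This is a separable first-order ODE; solving with the initial condition $I(0) = \int_{-\infty}^{\infty} 3 e^{- \frac{x^{2}}{3}}\,dx = 3 \sqrt{3} \sqrt{\pi}$ gives
$$I(b) = 3 \sqrt{3} \sqrt{\pi} e^{- \frac{3 b^{2}}{4}}.$$

Setting $b = \frac{5}{6}$:
$$I = \frac{3 \sqrt{3} \sqrt{\pi}}{e^{\frac{25}{48}}}.$$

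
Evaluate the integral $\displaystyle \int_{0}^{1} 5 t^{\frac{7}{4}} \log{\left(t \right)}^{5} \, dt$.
$- \frac{2457600}{1771561}$

Start from the elementary integral
$$J(a) = \int_{0}^{1} 5 t^{a} \, dt = \frac{5}{a + 1}.$$

Differentiating under the integral sign brings down a factor of $\ln t$:
$$\frac{dJ}{da} = \int_{0}^{1} 5 t^{a} \log{\left(t \right)} \, dt = - \frac{5}{\left(a + 1\right)^{2}}.$$

Repeating $5$ times in total — each differentiation brings down another $\ln t$ — gives
$$\frac{d^{5}J}{da^{5}} = \int_{0}^{1} 5 t^{a} \log{\left(t \right)}^{5} \, dt = - \frac{600}{\left(a + 1\right)^{6}},$$
and the integrand here is exactly the target integrand, so $I = - \frac{600}{\left(a + 1\right)^{6}}$.

Setting $a = \frac{7}{4}$:
$$I = - \frac{2457600}{1771561}.$$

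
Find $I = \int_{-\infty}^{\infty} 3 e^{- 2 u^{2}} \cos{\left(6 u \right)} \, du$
$\frac{3 \sqrt{2} \sqrt{\pi}}{2 e^{\frac{9}{2}}}$

Treat the cosine frequency as a parameter and define $I(b) = \int_{-\infty}^{\infty} 3 e^{- 2 u^{2}} \cos{\left(b u \right)} \, du$.

Differentiating under the integral sign,
$$I'(b) = \int_{-\infty}^{\infty} - 3 u e^{- 2 u^{2}} \sin{\left(b u \right)} \, du.$$

Integrate $\int_{-\infty}^{\infty} u \sin(b u)\, e^{- 2 u^{2}}\, du$ by parts with $w = \sin(b u)$ and $dv = u\, e^{- 2 u^{2}}\, du$, giving $v = - \frac{e^{- 2 u^{2}}}{4}$. The boundary term vanishes and
$$\int_{-\infty}^{\infty} u \sin(b u)\, e^{- 2 u^{2}}\, du = \frac{b}{4} \int_{-\infty}^{\infty} \cos(b u)\, e^{- 2 u^{2}}\, du,$$
so $I'(b) = - \frac{b}{4}\, I(b)$.

This is a separable first-order ODE; solving with the initial condition $I(0) = \int_{-\infty}^{\infty} 3 e^{- 2 u^{2}}\,du = \frac{3 \sqrt{2} \sqrt{\pi}}{2}$ gives
$$I(b) = \frac{3 \sqrt{2} \sqrt{\pi} e^{- \frac{b^{2}}{8}}}{2}.$$

Setting $b = 6$:
$$I = \frac{3 \sqrt{2} \sqrt{\pi}}{2 e^{\frac{9}{2}}}.$$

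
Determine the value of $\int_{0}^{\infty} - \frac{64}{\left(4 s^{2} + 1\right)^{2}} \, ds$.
$- 8 \pi$

Start from the standard arctangent integral
$$J(a) = \int_{0}^{\infty} - \frac{4}{a^{2} + s^{2}} \, ds = - \frac{2 \pi}{a}.$$

Differentiating under the integral sign with respect to $a$,
$$\frac{dJ}{da} = \int_{0}^{\infty} \frac{8 a}{\left(a^{2} + s^{2}\right)^{2}} \, ds = \frac{2 \pi}{a^{2}},$$
so $\int_{0}^{\infty} - \frac{4}{\left(a^{2} + s^{2}\right)^{2}} \, ds = - \frac{\pi}{a^{3}}$.

Setting $a = \frac{1}{2}$:
$$I = - 8 \pi.$$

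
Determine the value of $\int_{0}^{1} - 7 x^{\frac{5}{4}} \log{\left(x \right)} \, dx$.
$\frac{112}{81}$

Begin with the known integral
$$J(a) = \int_{0}^{1} - 7 x^{a} \, dx = - \frac{7}{a + 1}.$$

Differentiating under the integral sign brings down a factor of $\ln x$:
$$\frac{dJ}{da} = \int_{0}^{1} - 7 x^{a} \log{\left(x \right)} \, dx = \frac{7}{\left(a + 1\right)^{2}}.$$

The integral on the left is $I$, so $I = \frac{7}{\left(a + 1\right)^{2}}$.

Setting $a = \frac{5}{4}$:
$$I = \frac{112}{81}.$$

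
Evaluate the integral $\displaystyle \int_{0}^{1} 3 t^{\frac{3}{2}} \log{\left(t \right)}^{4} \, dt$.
$\frac{2304}{3125}$

Consider the simpler parametrised integral
$$J(a) = \int_{0}^{1} 3 t^{a} \, dt = \frac{3}{a + 1}.$$

Differentiating under the integral sign brings down a factor of $\ln t$:
$$\frac{dJ}{da} = \int_{0}^{1} 3 t^{a} \log{\left(t \right)} \, dt = - \frac{3}{\left(a + 1\right)^{2}}.$$

Repeating $4$ times in total — each differentiation brings down another $\ln t$ — gives
$$\frac{d^{4}J}{da^{4}} = \int_{0}^{1} 3 t^{a} \log{\left(t \right)}^{4} \, dt = \frac{72}{\left(a + 1\right)^{5}},$$
and the integrand here is exactly the target integrand, so $I = \frac{72}{\left(a + 1\right)^{5}}$.

Setting $a = \frac{3}{2}$:
$$I = \frac{2304}{3125}.$$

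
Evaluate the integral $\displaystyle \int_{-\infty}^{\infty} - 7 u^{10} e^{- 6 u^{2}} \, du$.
$- \frac{245 \sqrt{6} \sqrt{\pi}}{55296}$

Start from the elementary integral
$$J(a) = \int_{-\infty}^{\infty} - 7 e^{- a u^{2}} \, du = - \frac{7 \sqrt{\pi}}{\sqrt{a}}.$$

Differentiating under the integral sign brings down a factor of $(-u^2)$:
$$\frac{dJ}{da} = \int_{-\infty}^{\infty} 7 u^{2} e^{- a u^{2}} \, du = \frac{7 \sqrt{\pi}}{2 a^{\frac{3}{2}}}.$$

Repeating $5$ times in total — each differentiation brings down another $(-u^2)$ — gives
$$\frac{d^{5}J}{da^{5}} = \int_{-\infty}^{\infty} 7 u^{10} e^{- a u^{2}} \, du = \frac{6615 \sqrt{\pi}}{32 a^{\frac{11}{2}}},$$
and the integrand here is $(-1)^{5}$ times the target integrand, so $I = (-1)^{5}\,\frac{d^{5}J}{da^{5}} = - \frac{6615 \sqrt{\pi}}{32 a^{\frac{11}{2}}}$.

Setting $a = 6$:
$$I = - \frac{245 \sqrt{6} \sqrt{\pi}}{55296}.$$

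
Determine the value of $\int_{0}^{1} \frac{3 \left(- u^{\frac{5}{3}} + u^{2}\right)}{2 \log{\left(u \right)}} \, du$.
$\log{\left(\frac{27 \sqrt{2}}{32} \right)}$

Replace the exponent $2$ by a parameter $a$: let $I(a) = \int_{0}^{1} \frac{3 \left(- u^{\frac{5}{3}} + u^{a}\right)}{2 \log{\left(u \right)}} \, du$.

Since $\dfrac{\partial}{\partial a}\,u^{a} = u^{a} \ln u$, the $\ln u$ in the denominator cancels and
$$\frac{dI}{da} = \int_{0}^{1} \frac{3}{2} u^{a} \, du = \frac{3}{2} \left[\frac{u^{a+1}}{a+1}\right]_0^1 = \frac{3}{2 \left(a + 1\right)}.$$

Integrating with respect to $a$ gives $I(a) = \log{\left(\frac{3 \sqrt{6} \left(a + 1\right)^{\frac{3}{2}}}{32} \right)} + C$.

At $a = \frac{5}{3}$ the integrand is identically $0$, so $I(\frac{5}{3}) = 0$. The closed form gives $0$, hence $C = 0$.

Setting $a = 2$:
$$I = \log{\left(\frac{27 \sqrt{2}}{32} \right)}.$$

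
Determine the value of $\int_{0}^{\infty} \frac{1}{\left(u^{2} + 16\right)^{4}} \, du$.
$\frac{5 \pi}{524288}$

Recall the elementary integral
$$J(a) = \int_{0}^{\infty} \frac{1}{a^{2} + u^{2}} \, du = \frac{\pi}{2 a}.$$

Differentiating under the integral sign with respect to $a$,
$$\frac{dJ}{da} = \int_{0}^{\infty} - \frac{2 a}{\left(a^{2} + u^{2}\right)^{2}} \, du = - \frac{\pi}{2 a^{2}},$$
so $\int_{0}^{\infty} \frac{1}{\left(a^{2} + u^{2}\right)^{2}} \, du = \frac{\pi}{4 a^{3}}$.

Repeating — each differentiation of $1/(u^2+a^2)^j$ produces $-2ja/(u^2+a^2)^{j+1}$ — and dividing through by $-2ja$ at each step yields, after $3$ differentiations in total,
$$\int_{0}^{\infty} \frac{1}{\left(a^{2} + u^{2}\right)^{4}} \, du = \frac{5 \pi}{32 a^{7}}.$$

Setting $a = 4$:
$$I = \frac{5 \pi}{524288}.$$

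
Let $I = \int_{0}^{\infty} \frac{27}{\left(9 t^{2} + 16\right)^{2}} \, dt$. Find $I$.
$\frac{9 \pi}{256}$

Start from the standard arctangent integral
$$J(a) = \int_{0}^{\infty} \frac{1}{3 \left(a^{2} + t^{2}\right)} \, dt = \frac{\pi}{6 a}.$$

Differentiating under the integral sign with respect to $a$,
$$\frac{dJ}{da} = \int_{0}^{\infty} - \frac{2 a}{3 \left(a^{2} + t^{2}\right)^{2}} \, dt = - \frac{\pi}{6 a^{2}},$$
so $\int_{0}^{\infty} \frac{1}{3 \left(a^{2} + t^{2}\right)^{2}} \, dt = \frac{\pi}{12 a^{3}}$.

Setting $a = \frac{4}{3}$:
$$I = \frac{9 \pi}{256}.$$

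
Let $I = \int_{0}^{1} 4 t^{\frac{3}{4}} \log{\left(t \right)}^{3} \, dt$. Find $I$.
$- \frac{6144}{2401}$

Consider the simpler parametrised integral
$$J(a) = \int_{0}^{1} 4 t^{a} \, dt = \frac{4}{a + 1}.$$

Differentiating under the integral sign brings down a factor of $\ln t$:
$$\frac{dJ}{da} = \int_{0}^{1} 4 t^{a} \log{\left(t \right)} \, dt = - \frac{4}{\left(a + 1\right)^{2}}.$$

Repeating $3$ times in total — each differentiation brings down another $\ln t$ — gives
$$\frac{d^{3}J}{da^{3}} = \int_{0}^{1} 4 t^{a} \log{\left(t \right)}^{3} \, dt = - \frac{24}{\left(a + 1\right)^{4}},$$
and the integrand here is exactly the target integrand, so $I = - \frac{24}{\left(a + 1\right)^{4}}$.

Setting $a = \frac{3}{4}$:
$$I = - \frac{6144}{2401}.$$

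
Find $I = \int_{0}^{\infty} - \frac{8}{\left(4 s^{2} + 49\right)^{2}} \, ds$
$- \frac{\pi}{343}$

Begin with the known result
$$J(a) = \int_{0}^{\infty} - \frac{1}{2 \left(a^{2} + s^{2}\right)} \, ds = - \frac{\pi}{4 a}.$$

Differentiating under the integral sign with respect to $a$,
$$\frac{dJ}{da} = \int_{0}^{\infty} \frac{a}{\left(a^{2} + s^{2}\right)^{2}} \, ds = \frac{\pi}{4 a^{2}},$$
so $\int_{0}^{\infty} - \frac{1}{2 \left(a^{2} + s^{2}\right)^{2}} \, ds = - \frac{\pi}{8 a^{3}}$.

Setting $a = \frac{7}{2}$:
$$I = - \frac{\pi}{343}.$$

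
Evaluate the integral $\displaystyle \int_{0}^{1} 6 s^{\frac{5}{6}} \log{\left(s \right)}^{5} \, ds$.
$- \frac{33592320}{1771561}$

Begin with the known integral
$$J(a) = \int_{0}^{1} 6 s^{a} \, ds = \frac{6}{a + 1}.$$

Differentiating under the integral sign brings down a factor of $\ln s$:
$$\frac{dJ}{da} = \int_{0}^{1} 6 s^{a} \log{\left(s \right)} \, ds = - \frac{6}{\left(a + 1\right)^{2}}.$$

Repeating $5$ times in total — each differentiation brings down another $\ln s$ — gives
$$\frac{d^{5}J}{da^{5}} = \int_{0}^{1} 6 s^{a} \log{\left(s \right)}^{5} \, ds = - \frac{720}{\left(a + 1\right)^{6}},$$
and the integrand here is exactly the target integrand, so $I = - \frac{720}{\left(a + 1\right)^{6}}$.

Setting $a = \frac{5}{6}$:
$$I = - \frac{33592320}{1771561}.$$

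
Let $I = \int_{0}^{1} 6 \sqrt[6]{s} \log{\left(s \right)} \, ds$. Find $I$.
$- \frac{216}{49}$

Consider the simpler parametrised integral
$$J(a) = \int_{0}^{1} 6 s^{a} \, ds = \frac{6}{a + 1}.$$

Differentiating under the integral sign brings down a factor of $\ln s$:
$$\frac{dJ}{da} = \int_{0}^{1} 6 s^{a} \log{\left(s \right)} \, ds = - \frac{6}{\left(a + 1\right)^{2}}.$$

The integral on the left is $I$, so $I = - \frac{6}{\left(a + 1\right)^{2}}$.

Setting $a = \frac{1}{6}$:
$$I = - \frac{216}{49}.$$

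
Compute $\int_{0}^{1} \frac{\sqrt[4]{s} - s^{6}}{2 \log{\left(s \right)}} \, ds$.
$\log{\left(\frac{\sqrt{35}}{14} \right)}$

Introduce a parameter $a$ in the exponent: let $I(a) = \int_{0}^{1} \frac{\sqrt[4]{s} - s^{a}}{2 \log{\left(s \right)}} \, ds$.

Since $\dfrac{\partial}{\partial a}\,s^{a} = s^{a} \ln s$, the $\ln s$ in the denominator cancels and
$$\frac{dI}{da} = \int_{0}^{1} - \frac{1}{2} s^{a} \, ds = - \frac{1}{2} \left[\frac{s^{a+1}}{a+1}\right]_0^1 = - \frac{1}{2 a + 2}.$$

Integrating with respect to $a$ gives $I(a) = - \frac{\log{\left(a + 1 \right)}}{2} - \log{\left(2 \right)} + \frac{\log{\left(5 \right)}}{2} + C$.

At $a = \frac{1}{4}$ the integrand is identically $0$, so $I(\frac{1}{4}) = 0$. The closed form gives $0$, hence $C = 0$.

Setting $a = 6$:
$$I = \log{\left(\frac{\sqrt{35}}{14} \right)}.$$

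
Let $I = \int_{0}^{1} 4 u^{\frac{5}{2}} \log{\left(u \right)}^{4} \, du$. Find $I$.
$\frac{3072}{16807}$

Begin with the known integral
$$J(a) = \int_{0}^{1} 4 u^{a} \, du = \frac{4}{a + 1}.$$

Differentiating under the integral sign brings down a factor of $\ln u$:
$$\frac{dJ}{da} = \int_{0}^{1} 4 u^{a} \log{\left(u \right)} \, du = - \frac{4}{\left(a + 1\right)^{2}}.$$

Repeating $4$ times in total — each differentiation brings down another $\ln u$ — gives
$$\frac{d^{4}J}{da^{4}} = \int_{0}^{1} 4 u^{a} \log{\left(u \right)}^{4} \, du = \frac{96}{\left(a + 1\right)^{5}},$$
and the integrand here is exactly the target integrand, so $I = \frac{96}{\left(a + 1\right)^{5}}$.

Setting $a = \frac{5}{2}$:
$$I = \frac{3072}{16807}.$$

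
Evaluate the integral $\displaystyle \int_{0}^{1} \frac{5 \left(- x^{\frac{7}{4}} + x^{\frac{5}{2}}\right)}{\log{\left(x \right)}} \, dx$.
$- \log{\left(\frac{161051}{537824} \right)}$

Introduce a parameter $a$ in the exponent: let $I(a) = \int_{0}^{1} \frac{5 \left(x^{\frac{5}{2}} - x^{a}\right)}{\log{\left(x \right)}} \, dx$.

Since $\dfrac{\partial}{\partial a}\,x^{a} = x^{a} \ln x$, the $\ln x$ in the denominator cancels and
$$\frac{dI}{da} = \int_{0}^{1} -5 x^{a} \, dx = -5 \left[\frac{x^{a+1}}{a+1}\right]_0^1 = - \frac{5}{a + 1}.$$

Integrating with respect to $a$ gives $I(a) = - \log{\left(\frac{32 \left(a + 1\right)^{5}}{16807} \right)} + C$.

At $a = \frac{5}{2}$ the integrand is identically $0$, so $I(\frac{5}{2}) = 0$. The closed form gives $0$, hence $C = 0$.

Setting $a = \frac{7}{4}$:
$$I = - \log{\left(\frac{161051}{537824} \right)}.$$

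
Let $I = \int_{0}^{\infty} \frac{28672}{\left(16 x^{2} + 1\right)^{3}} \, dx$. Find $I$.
$1344 \pi$

Recall the elementary integral
$$J(a) = \int_{0}^{\infty} \frac{7}{a^{2} + x^{2}} \, dx = \frac{7 \pi}{2 a}.$$

Differentiating under the integral sign with respect to $a$,
$$\frac{dJ}{da} = \int_{0}^{\infty} - \frac{14 a}{\left(a^{2} + x^{2}\right)^{2}} \, dx = - \frac{7 \pi}{2 a^{2}},$$
so $\int_{0}^{\infty} \frac{7}{\left(a^{2} + x^{2}\right)^{2}} \, dx = \frac{7 \pi}{4 a^{3}}$.

Repeating — each differentiation of $1/(x^2+a^2)^j$ produces $-2ja/(x^2+a^2)^{j+1}$ — and dividing through by $-2ja$ at each step yields, after $2$ differentiations in total,
$$\int_{0}^{\infty} \frac{7}{\left(a^{2} + x^{2}\right)^{3}} \, dx = \frac{21 \pi}{16 a^{5}}.$$

Setting $a = \frac{1}{4}$:
$$I = 1344 \pi.$$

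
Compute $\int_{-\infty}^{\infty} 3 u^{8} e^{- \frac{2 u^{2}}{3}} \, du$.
$\frac{25515 \sqrt{6} \sqrt{\pi}}{512}$

Begin with the known integral
$$J(a) = \int_{-\infty}^{\infty} 3 e^{- a u^{2}} \, du = \frac{3 \sqrt{\pi}}{\sqrt{a}}.$$

Differentiating under the integral sign brings down a factor of $(-u^2)$:
$$\frac{dJ}{da} = \int_{-\infty}^{\infty} - 3 u^{2} e^{- a u^{2}} \, du = - \frac{3 \sqrt{\pi}}{2 a^{\frac{3}{2}}}.$$

Repeating $4$ times in total — each differentiation brings down another $(-u^2)$ — gives
$$\frac{d^{4}J}{da^{4}} = \int_{-\infty}^{\infty} 3 u^{8} e^{- a u^{2}} \, du = \frac{315 \sqrt{\pi}}{16 a^{\frac{9}{2}}},$$
and the integrand here is exactly the target integrand, so $I = \frac{315 \sqrt{\pi}}{16 a^{\frac{9}{2}}}$.

Setting $a = \frac{2}{3}$:
$$I = \frac{25515 \sqrt{6} \sqrt{\pi}}{512}.$$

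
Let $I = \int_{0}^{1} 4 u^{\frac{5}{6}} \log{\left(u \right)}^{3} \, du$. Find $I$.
$- \frac{31104}{14641}$

Consider the simpler parametrised integral
$$J(a) = \int_{0}^{1} 4 u^{a} \, du = \frac{4}{a + 1}.$$

Differentiating under the integral sign brings down a factor of $\ln u$:
$$\frac{dJ}{da} = \int_{0}^{1} 4 u^{a} \log{\left(u \right)} \, du = - \frac{4}{\left(a + 1\right)^{2}}.$$

Repeating $3$ times in total — each differentiation brings down another $\ln u$ — gives
$$\frac{d^{3}J}{da^{3}} = \int_{0}^{1} 4 u^{a} \log{\left(u \right)}^{3} \, du = - \frac{24}{\left(a + 1\right)^{4}},$$
and the integrand here is exactly the target integrand, so $I = - \frac{24}{\left(a + 1\right)^{4}}$.

Setting $a = \frac{5}{6}$:
$$I = - \frac{31104}{14641}.$$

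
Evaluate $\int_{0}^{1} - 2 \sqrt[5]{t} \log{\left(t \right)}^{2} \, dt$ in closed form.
$- \frac{125}{54}$

Begin with the known integral
$$J(a) = \int_{0}^{1} - 2 t^{a} \, dt = - \frac{2}{a + 1}.$$

Differentiating under the integral sign brings down a factor of $\ln t$:
$$\frac{dJ}{da} = \int_{0}^{1} - 2 t^{a} \log{\left(t \right)} \, dt = \frac{2}{\left(a + 1\right)^{2}}.$$

Repeating twice in total — each differentiation brings down another $\ln t$ — gives
$$\frac{d^{2}J}{da^{2}} = \int_{0}^{1} - 2 t^{a} \log{\left(t \right)}^{2} \, dt = - \frac{4}{\left(a + 1\right)^{3}},$$
and the integrand here is exactly the target integrand, so $I = - \frac{4}{\left(a + 1\right)^{3}}$.

Setting $a = \frac{1}{5}$:
$$I = - \frac{125}{54}.$$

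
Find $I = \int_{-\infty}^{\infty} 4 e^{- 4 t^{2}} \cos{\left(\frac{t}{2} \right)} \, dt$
$\frac{2 \sqrt{\pi}}{e^{\frac{1}{64}}}$

Let $b$ denote the cosine frequency and define $I(b) = \int_{-\infty}^{\infty} 4 e^{- 4 t^{2}} \cos{\left(b t \right)} \, dt$.

Differentiating under the integral sign,
$$I'(b) = \int_{-\infty}^{\infty} - 4 t e^{- 4 t^{2}} \sin{\left(b t \right)} \, dt.$$

Integrate $\int_{-\infty}^{\infty} t \sin(b t)\, e^{- 4 t^{2}}\, dt$ by parts with $u = \sin(b t)$ and $dv = t\, e^{- 4 t^{2}}\, dt$, giving $v = - \frac{e^{- 4 t^{2}}}{8}$. The boundary term vanishes and
$$\int_{-\infty}^{\infty} t \sin(b t)\, e^{- 4 t^{2}}\, dt = \frac{b}{8} \int_{-\infty}^{\infty} \cos(b t)\, e^{- 4 t^{2}}\, dt,$$
so $I'(b) = - \frac{b}{8}\, I(b)$.

This is a separable first-order ODE; solving with the initial condition $I(0) = \int_{-\infty}^{\infty} 4 e^{- 4 t^{2}}\,dt = 2 \sqrt{\pi}$ gives
$$I(b) = 2 \sqrt{\pi} e^{- \frac{b^{2}}{16}}.$$

Setting $b = \frac{1}{2}$:
$$I = \frac{2 \sqrt{\pi}}{e^{\frac{1}{64}}}.$$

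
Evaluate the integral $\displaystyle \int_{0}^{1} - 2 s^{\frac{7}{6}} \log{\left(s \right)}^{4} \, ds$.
$- \frac{373248}{371293}$

Begin with the known integral
$$J(a) = \int_{0}^{1} - 2 s^{a} \, ds = - \frac{2}{a + 1}.$$

Differentiating under the integral sign brings down a factor of $\ln s$:
$$\frac{dJ}{da} = \int_{0}^{1} - 2 s^{a} \log{\left(s \right)} \, ds = \frac{2}{\left(a + 1\right)^{2}}.$$

Repeating $4$ times in total — each differentiation brings down another $\ln s$ — gives
$$\frac{d^{4}J}{da^{4}} = \int_{0}^{1} - 2 s^{a} \log{\left(s \right)}^{4} \, ds = - \frac{48}{\left(a + 1\right)^{5}},$$
and the integrand here is exactly the target integrand, so $I = - \frac{48}{\left(a + 1\right)^{5}}$.

Setting $a = \frac{7}{6}$:
$$I = - \frac{373248}{371293}.$$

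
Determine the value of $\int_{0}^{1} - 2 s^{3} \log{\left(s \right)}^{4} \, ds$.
$- \frac{3}{64}$

Begin with the known integral
$$J(a) = \int_{0}^{1} - 2 s^{a} \, ds = - \frac{2}{a + 1}.$$

Differentiating under the integral sign brings down a factor of $\ln s$:
$$\frac{dJ}{da} = \int_{0}^{1} - 2 s^{a} \log{\left(s \right)} \, ds = \frac{2}{\left(a + 1\right)^{2}}.$$

Repeating $4$ times in total — each differentiation brings down another $\ln s$ — gives
$$\frac{d^{4}J}{da^{4}} = \int_{0}^{1} - 2 s^{a} \log{\left(s \right)}^{4} \, ds = - \frac{48}{\left(a + 1\right)^{5}},$$
and the integrand here is exactly the target integrand, so $I = - \frac{48}{\left(a + 1\right)^{5}}$.

Setting $a = 3$:
$$I = - \frac{3}{64}.$$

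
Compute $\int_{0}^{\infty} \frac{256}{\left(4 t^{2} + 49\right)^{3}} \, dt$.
$\frac{24 \pi}{16807}$

Recall the elementary integral
$$J(a) = \int_{0}^{\infty} \frac{4}{a^{2} + t^{2}} \, dt = \frac{2 \pi}{a}.$$

Differentiating under the integral sign with respect to $a$,
$$\frac{dJ}{da} = \int_{0}^{\infty} - \frac{8 a}{\left(a^{2} + t^{2}\right)^{2}} \, dt = - \frac{2 \pi}{a^{2}},$$
so $\int_{0}^{\infty} \frac{4}{\left(a^{2} + t^{2}\right)^{2}} \, dt = \frac{\pi}{a^{3}}$.

Repeating — each differentiation of $1/(t^2+a^2)^j$ produces $-2ja/(t^2+a^2)^{j+1}$ — and dividing through by $-2ja$ at each step yields, after $2$ differentiations in total,
$$\int_{0}^{\infty} \frac{4}{\left(a^{2} + t^{2}\right)^{3}} \, dt = \frac{3 \pi}{4 a^{5}}.$$

Setting $a = \frac{7}{2}$:
$$I = \frac{24 \pi}{16807}.$$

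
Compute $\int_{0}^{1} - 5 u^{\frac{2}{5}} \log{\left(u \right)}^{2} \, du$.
$- \frac{1250}{343}$

Begin with the known integral
$$J(a) = \int_{0}^{1} - 5 u^{a} \, du = - \frac{5}{a + 1}.$$

Differentiating under the integral sign brings down a factor of $\ln u$:
$$\frac{dJ}{da} = \int_{0}^{1} - 5 u^{a} \log{\left(u \right)} \, du = \frac{5}{\left(a + 1\right)^{2}}.$$

Repeating twice in total — each differentiation brings down another $\ln u$ — gives
$$\frac{d^{2}J}{da^{2}} = \int_{0}^{1} - 5 u^{a} \log{\left(u \right)}^{2} \, du = - \frac{10}{\left(a + 1\right)^{3}},$$
and the integrand here is exactly the target integrand, so $I = - \frac{10}{\left(a + 1\right)^{3}}$.

Setting $a = \frac{2}{5}$:
$$I = - \frac{1250}{343}.$$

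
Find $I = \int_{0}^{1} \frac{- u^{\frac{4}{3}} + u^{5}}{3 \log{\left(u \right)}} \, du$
$- \frac{\log{\left(7 \right)}}{3} + \frac{\log{\left(3 \right)}}{3} + \frac{\log{\left(6 \right)}}{3}$

Consider the one-parameter family: let $I(a) = \int_{0}^{1} \frac{- u^{\frac{4}{3}} + u^{a}}{3 \log{\left(u \right)}} \, du$.

Since $\dfrac{\partial}{\partial a}\,u^{a} = u^{a} \ln u$, the $\ln u$ in the denominator cancels and
$$\frac{dI}{da} = \int_{0}^{1} \frac{1}{3} u^{a} \, du = \frac{1}{3} \left[\frac{u^{a+1}}{a+1}\right]_0^1 = \frac{1}{3 \left(a + 1\right)}.$$

Integrating with respect to $a$ gives $I(a) = \frac{\log{\left(a + 1 \right)}}{3} - \frac{\log{\left(7 \right)}}{3} + \frac{\log{\left(3 \right)}}{3} + C$.

At $a = \frac{4}{3}$ the integrand is identically $0$, so $I(\frac{4}{3}) = 0$. The closed form gives $0$, hence $C = 0$.

Setting $a = 5$:
$$I = - \frac{\log{\left(7 \right)}}{3} + \frac{\log{\left(3 \right)}}{3} + \frac{\log{\left(6 \right)}}{3}.$$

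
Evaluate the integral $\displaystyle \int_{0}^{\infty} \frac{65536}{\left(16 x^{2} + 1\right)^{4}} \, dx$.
$2560 \pi$

Recall the elementary integral
$$J(a) = \int_{0}^{\infty} \frac{1}{a^{2} + x^{2}} \, dx = \frac{\pi}{2 a}.$$

Differentiating under the integral sign with respect to $a$,
$$\frac{dJ}{da} = \int_{0}^{\infty} - \frac{2 a}{\left(a^{2} + x^{2}\right)^{2}} \, dx = - \frac{\pi}{2 a^{2}},$$
so $\int_{0}^{\infty} \frac{1}{\left(a^{2} + x^{2}\right)^{2}} \, dx = \frac{\pi}{4 a^{3}}$.

Repeating — each differentiation of $1/(x^2+a^2)^j$ produces $-2ja/(x^2+a^2)^{j+1}$ — and dividing through by $-2ja$ at each step yields, after $3$ differentiations in total,
$$\int_{0}^{\infty} \frac{1}{\left(a^{2} + x^{2}\right)^{4}} \, dx = \frac{5 \pi}{32 a^{7}}.$$

Setting $a = \frac{1}{4}$:
$$I = 2560 \pi.$$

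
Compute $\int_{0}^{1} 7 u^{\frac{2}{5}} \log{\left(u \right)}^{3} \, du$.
$- \frac{3750}{343}$

Start from the elementary integral
$$J(a) = \int_{0}^{1} 7 u^{a} \, du = \frac{7}{a + 1}.$$

Differentiating under the integral sign brings down a factor of $\ln u$:
$$\frac{dJ}{da} = \int_{0}^{1} 7 u^{a} \log{\left(u \right)} \, du = - \frac{7}{\left(a + 1\right)^{2}}.$$

Repeating $3$ times in total — each differentiation brings down another $\ln u$ — gives
$$\frac{d^{3}J}{da^{3}} = \int_{0}^{1} 7 u^{a} \log{\left(u \right)}^{3} \, du = - \frac{42}{\left(a + 1\right)^{4}},$$
and the integrand here is exactly the target integrand, so $I = - \frac{42}{\left(a + 1\right)^{4}}$.

Setting $a = \frac{2}{5}$:
$$I = - \frac{3750}{343}.$$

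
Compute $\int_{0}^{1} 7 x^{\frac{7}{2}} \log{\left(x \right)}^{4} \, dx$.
$\frac{1792}{19683}$

Start from the elementary integral
$$J(a) = \int_{0}^{1} 7 x^{a} \, dx = \frac{7}{a + 1}.$$

Differentiating under the integral sign brings down a factor of $\ln x$:
$$\frac{dJ}{da} = \int_{0}^{1} 7 x^{a} \log{\left(x \right)} \, dx = - \frac{7}{\left(a + 1\right)^{2}}.$$

Repeating $4$ times in total — each differentiation brings down another $\ln x$ — gives
$$\frac{d^{4}J}{da^{4}} = \int_{0}^{1} 7 x^{a} \log{\left(x \right)}^{4} \, dx = \frac{168}{\left(a + 1\right)^{5}},$$
and the integrand here is exactly the target integrand, so $I = \frac{168}{\left(a + 1\right)^{5}}$.

Setting $a = \frac{7}{2}$:
$$I = \frac{1792}{19683}.$$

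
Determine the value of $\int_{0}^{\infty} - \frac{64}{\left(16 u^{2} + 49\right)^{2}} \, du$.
$- \frac{4 \pi}{343}$

Recall the elementary integral
$$J(a) = \int_{0}^{\infty} - \frac{1}{4 \left(a^{2} + u^{2}\right)} \, du = - \frac{\pi}{8 a}.$$

Differentiating under the integral sign with respect to $a$,
$$\frac{dJ}{da} = \int_{0}^{\infty} \frac{a}{2 \left(a^{2} + u^{2}\right)^{2}} \, du = \frac{\pi}{8 a^{2}},$$
so $\int_{0}^{\infty} - \frac{1}{4 \left(a^{2} + u^{2}\right)^{2}} \, du = - \frac{\pi}{16 a^{3}}$.

Setting $a = \frac{7}{4}$:
$$I = - \frac{4 \pi}{343}.$$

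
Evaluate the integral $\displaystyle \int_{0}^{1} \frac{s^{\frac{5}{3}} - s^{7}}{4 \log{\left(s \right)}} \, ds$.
$- \frac{\log{\left(3 \right)}}{4}$

Replace the exponent $\frac{5}{3}$ by a parameter $a$: let $I(a) = \int_{0}^{1} \frac{- s^{7} + s^{a}}{4 \log{\left(s \right)}} \, ds$.

Since $\dfrac{\partial}{\partial a}\,s^{a} = s^{a} \ln s$, the $\ln s$ in the denominator cancels and
$$\frac{dI}{da} = \int_{0}^{1} \frac{1}{4} s^{a} \, ds = \frac{1}{4} \left[\frac{s^{a+1}}{a+1}\right]_0^1 = \frac{1}{4 \left(a + 1\right)}.$$

Integrating with respect to $a$ gives $I(a) = \frac{\log{\left(a + 1 \right)}}{4} - \frac{3 \log{\left(2 \right)}}{4} + C$.

At $a = 7$ the integrand is identically $0$, so $I(7) = 0$. The closed form gives $0$, hence $C = 0$.

Setting $a = \frac{5}{3}$:
$$I = - \frac{\log{\left(3 \right)}}{4}.$$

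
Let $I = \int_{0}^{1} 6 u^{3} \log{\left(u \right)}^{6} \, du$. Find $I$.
$\frac{135}{512}$

Begin with the known integral
$$J(a) = \int_{0}^{1} 6 u^{a} \, du = \frac{6}{a + 1}.$$

Differentiating under the integral sign brings down a factor of $\ln u$:
$$\frac{dJ}{da} = \int_{0}^{1} 6 u^{a} \log{\left(u \right)} \, du = - \frac{6}{\left(a + 1\right)^{2}}.$$

Repeating $6$ times in total — each differentiation brings down another $\ln u$ — gives
$$\frac{d^{6}J}{da^{6}} = \int_{0}^{1} 6 u^{a} \log{\left(u \right)}^{6} \, du = \frac{4320}{\left(a + 1\right)^{7}},$$
and the integrand here is exactly the target integrand, so $I = \frac{4320}{\left(a + 1\right)^{7}}$.

Setting $a = 3$:
$$I = \frac{135}{512}.$$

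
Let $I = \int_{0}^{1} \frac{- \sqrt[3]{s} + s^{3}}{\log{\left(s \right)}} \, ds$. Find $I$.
$\log{\left(3 \right)}$

Consider the one-parameter family: let $I(a) = \int_{0}^{1} \frac{- \sqrt[3]{s} + s^{a}}{\log{\left(s \right)}} \, ds$.

Since $\dfrac{\partial}{\partial a}\,s^{a} = s^{a} \ln s$, the $\ln s$ in the denominator cancels and
$$\frac{dI}{da} = \int_{0}^{1} s^{a} \, ds = \left[\frac{s^{a+1}}{a+1}\right]_0^1 = \frac{1}{a + 1}.$$

Integrating with respect to $a$ gives $I(a) = \log{\left(\frac{3 a}{4} + \frac{3}{4} \right)} + C$.

At $a = \frac{1}{3}$ the integrand is identically $0$, so $I(\frac{1}{3}) = 0$. The closed form gives $0$, hence $C = 0$.

Setting $a = 3$:
$$I = \log{\left(3 \right)}.$$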